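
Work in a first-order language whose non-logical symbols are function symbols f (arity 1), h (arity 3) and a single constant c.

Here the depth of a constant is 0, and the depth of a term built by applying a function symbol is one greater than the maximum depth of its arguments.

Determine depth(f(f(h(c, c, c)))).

depth(h(c, c, c)) = 1 + max(0, 0, 0) = 1
depth(f(h(c, c, c))) = 1 + depth(h(c, c, c)) = 1 + 1 = 2
depth(f(f(h(c, c, c)))) = 1 + depth(f(h(c, c, c))) = 1 + 2 = 3

3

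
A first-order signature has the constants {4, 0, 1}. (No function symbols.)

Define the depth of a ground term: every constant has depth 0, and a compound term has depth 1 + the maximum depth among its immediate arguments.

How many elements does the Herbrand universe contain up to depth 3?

With no function symbols every ground term is a constant, so there are exactly 3 ground terms at every depth bound.
N_0 = 3
N_1 = 3
N_2 = 3
N_3 = 3
Explicitly: 4, 0, 1.

3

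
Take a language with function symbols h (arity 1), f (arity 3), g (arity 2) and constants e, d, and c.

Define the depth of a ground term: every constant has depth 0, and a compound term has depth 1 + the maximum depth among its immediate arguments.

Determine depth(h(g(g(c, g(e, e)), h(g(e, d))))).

4

depth(g(e, e)) = 1 + max(0, 0) = 1
depth(g(c, g(e, e))) = 1 + max(0, 1) = 2
depth(g(e, d)) = 1 + max(0, 0) = 1
depth(h(g(e, d))) = 1 + depth(g(e, d)) = 1 + 1 = 2
depth(g(g(c, g(e, e)), h(g(e, d)))) = 1 + max(2, 2) = 3
depth(h(g(g(c, g(e, e)), h(g(e, d))))) = 1 + depth(g(g(c, g(e, e)), h(g(e, d)))) = 1 + 3 = 4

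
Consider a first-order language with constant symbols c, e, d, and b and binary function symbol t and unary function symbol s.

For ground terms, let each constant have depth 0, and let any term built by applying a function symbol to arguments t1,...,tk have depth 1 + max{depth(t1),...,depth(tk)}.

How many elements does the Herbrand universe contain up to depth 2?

604

Let N_k = |{terms of depth ≤ k}|. Then N_0 = 4 and N_k = 4 + N_{k-1}^2 + N_{k-1} for k ≥ 1 (one summand per function symbol, arity giving the exponent).
N_0 = 4
N_1 = 4 + 4^2 + 4 = 24
N_2 = 4 + 24^2 + 24 = 604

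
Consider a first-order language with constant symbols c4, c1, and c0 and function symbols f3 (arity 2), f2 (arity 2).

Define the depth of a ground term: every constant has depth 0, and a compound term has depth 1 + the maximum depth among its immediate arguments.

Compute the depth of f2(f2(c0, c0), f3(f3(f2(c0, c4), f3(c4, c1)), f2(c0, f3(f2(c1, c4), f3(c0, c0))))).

depth(f2(c0, c0)) = 1 + max(0, 0) = 1
depth(f2(c0, c4)) = 1 + max(0, 0) = 1
depth(f3(c4, c1)) = 1 + max(0, 0) = 1
depth(f3(f2(c0, c4), f3(c4, c1))) = 1 + max(1, 1) = 2
depth(f2(c1, c4)) = 1 + max(0, 0) = 1
depth(f3(c0, c0)) = 1 + max(0, 0) = 1
depth(f3(f2(c1, c4), f3(c0, c0))) = 1 + max(1, 1) = 2
depth(f2(c0, f3(f2(c1, c4), f3(c0, c0)))) = 1 + max(0, 2) = 3
depth(f3(f3(f2(c0, c4), f3(c4, c1)), f2(c0, f3(f2(c1, c4), f3(c0, c0))))) = 1 + max(2, 3) = 4
depth(f2(f2(c0, c0), f3(f3(f2(c0, c4), f3(c4, c1)), f2(c0, f3(f2(c1, c4), f3(c0, c0)))))) = 1 + max(1, 4) = 5

5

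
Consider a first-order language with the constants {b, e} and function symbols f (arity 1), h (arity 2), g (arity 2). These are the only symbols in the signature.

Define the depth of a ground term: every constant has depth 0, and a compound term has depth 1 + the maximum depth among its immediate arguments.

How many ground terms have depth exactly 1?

Count level by level. With function symbols f/1, h/2, g/2, the terms of depth ≤ k are the 2 constants together with each function applied to depth-≤(k−1) tuples, so N_k = 2 + N_{k-1} + N_{k-1}^2 + N_{k-1}^2.
N_0 = 2
N_1 = 2 + 2 + 2^2 + 2^2 = 12
Terms of depth exactly 1: N_1 − N_0 = 12 − 2 = 10.

10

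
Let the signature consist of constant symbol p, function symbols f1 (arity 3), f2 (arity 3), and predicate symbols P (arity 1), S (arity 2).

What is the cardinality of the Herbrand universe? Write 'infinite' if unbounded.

The signature has at least one function symbol (f1, arity 3) and at least one constant (p).
Iterating f1 gives infinitely many distinct ground terms: p, f1(p, p, p), f1(f1(p, p, p), f1(p, p, p), f1(p, p, p)), ...
So the Herbrand universe is infinite.

infinite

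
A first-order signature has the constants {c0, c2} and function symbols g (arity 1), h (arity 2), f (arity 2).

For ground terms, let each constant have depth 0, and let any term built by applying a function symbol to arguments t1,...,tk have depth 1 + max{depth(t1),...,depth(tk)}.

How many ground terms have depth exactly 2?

Let N_k = |{terms of depth ≤ k}|. Then N_0 = 2 and N_k = 2 + N_{k-1} + N_{k-1}^2 + N_{k-1}^2 for k ≥ 1 (one summand per function symbol, arity giving the exponent).
N_0 = 2
N_1 = 2 + 2 + 2^2 + 2^2 = 12
N_2 = 2 + 12 + 12^2 + 12^2 = 302
Terms of depth exactly 2: N_2 − N_1 = 302 − 12 = 290.

290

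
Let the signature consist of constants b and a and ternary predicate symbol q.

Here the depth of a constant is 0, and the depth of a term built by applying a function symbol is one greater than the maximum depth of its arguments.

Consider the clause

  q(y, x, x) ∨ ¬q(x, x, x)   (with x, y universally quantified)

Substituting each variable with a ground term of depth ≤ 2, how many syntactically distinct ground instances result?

Ground terms of depth ≤ 2:
  With no function symbols every ground term is a constant, so there are exactly 2 ground terms at every depth bound.
  N_0 = 2
  N_1 = 2
  N_2 = 2
So there are 2 ground terms available for substitution.
The body mentions every one of the 2 quantified variables; since ground terms form a free algebra, no two substitutions collapse to the same formula.
Number of ground instances = 2^2 = 4.

4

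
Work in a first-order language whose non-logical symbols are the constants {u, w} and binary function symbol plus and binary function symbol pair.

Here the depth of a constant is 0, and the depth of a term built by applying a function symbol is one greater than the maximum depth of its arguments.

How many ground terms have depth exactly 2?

192

Write N_k for the number of ground terms of depth ≤ k. A term of depth ≤ k is either a constant or a function symbol applied to arguments of depth ≤ k−1, so N_k = 2 + N_{k-1}^2 + N_{k-1}^2.
N_0 = 2
N_1 = 2 + 2^2 + 2^2 = 10
N_2 = 2 + 10^2 + 10^2 = 202
Terms of depth exactly 2: N_2 − N_1 = 202 − 10 = 192.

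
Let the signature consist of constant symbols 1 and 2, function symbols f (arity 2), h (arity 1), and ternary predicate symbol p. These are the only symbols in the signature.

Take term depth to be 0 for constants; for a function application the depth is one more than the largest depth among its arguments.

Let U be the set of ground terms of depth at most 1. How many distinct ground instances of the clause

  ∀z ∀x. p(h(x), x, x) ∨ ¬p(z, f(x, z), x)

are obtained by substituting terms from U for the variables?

64

Ground terms of depth ≤ 1:
  Count level by level. With function symbols f/2, h/1, the terms of depth ≤ k are the 2 constants together with each function applied to depth-≤(k−1) tuples, so N_k = 2 + N_{k-1}^2 + N_{k-1}.
  N_0 = 2
  N_1 = 2 + 2^2 + 2 = 8
So there are 8 ground terms available for substitution.
The clause has 2 distinct variables (z, x), each appearing in the body. In the free term algebra distinct substitutions yield syntactically distinct ground instances.
Number of ground instances = 8^2 = 64.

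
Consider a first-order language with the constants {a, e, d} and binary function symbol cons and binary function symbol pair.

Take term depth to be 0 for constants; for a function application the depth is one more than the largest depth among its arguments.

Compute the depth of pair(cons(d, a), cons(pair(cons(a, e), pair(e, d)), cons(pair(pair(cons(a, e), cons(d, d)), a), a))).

depth(cons(d, a)) = 1 + max(0, 0) = 1
depth(cons(a, e)) = 1 + max(0, 0) = 1
depth(pair(e, d)) = 1 + max(0, 0) = 1
depth(pair(cons(a, e), pair(e, d))) = 1 + max(1, 1) = 2
depth(cons(d, d)) = 1 + max(0, 0) = 1
depth(pair(cons(a, e), cons(d, d))) = 1 + max(1, 1) = 2
depth(pair(pair(cons(a, e), cons(d, d)), a)) = 1 + max(2, 0) = 3
depth(cons(pair(pair(cons(a, e), cons(d, d)), a), a)) = 1 + max(3, 0) = 4
depth(cons(pair(cons(a, e), pair(e, d)), cons(pair(pair(cons(a, e), cons(d, d)), a), a))) = 1 + max(2, 4) = 5
depth(pair(cons(d, a), cons(pair(cons(a, e), pair(e, d)), cons(pair(pair(cons(a, e), cons(d, d)), a), a)))) = 1 + max(1, 5) = 6

6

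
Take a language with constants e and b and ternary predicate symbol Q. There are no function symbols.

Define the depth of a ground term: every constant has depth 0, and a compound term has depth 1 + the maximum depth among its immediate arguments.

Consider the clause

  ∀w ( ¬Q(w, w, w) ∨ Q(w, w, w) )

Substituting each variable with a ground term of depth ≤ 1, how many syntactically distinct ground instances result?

Ground terms of depth ≤ 1:
  With no function symbols every ground term is a constant, so there are exactly 2 ground terms at every depth bound.
  N_0 = 2
  N_1 = 2
  Explicitly: e, b.
So there are 2 ground terms available for substitution.
There is 1 variable to instantiate (w),  occurring in at least one literal, so different choices give different ground instances.
Number of ground instances = 2.

2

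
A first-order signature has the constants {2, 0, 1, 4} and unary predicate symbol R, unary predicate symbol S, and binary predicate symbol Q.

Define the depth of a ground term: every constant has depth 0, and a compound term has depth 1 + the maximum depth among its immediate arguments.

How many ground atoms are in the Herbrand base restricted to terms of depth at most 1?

24

First count ground terms of depth ≤ 1.
With no function symbols every ground term is a constant, so there are exactly 4 ground terms at every depth bound.
N_0 = 4
N_1 = 4
So |H| = 4.
Each predicate of arity r yields |H|^r ground atoms (one per choice of an r-tuple from H):
  R: 4;  S: 4;  Q: 4^2 = 16
Total ground atoms: 4 + 4 + 16 = 24.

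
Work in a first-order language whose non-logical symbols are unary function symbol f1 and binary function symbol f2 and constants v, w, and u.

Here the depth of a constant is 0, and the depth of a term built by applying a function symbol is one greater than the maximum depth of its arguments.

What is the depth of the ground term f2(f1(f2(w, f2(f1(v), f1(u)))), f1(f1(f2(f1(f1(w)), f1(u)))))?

6

depth(f1(v)) = 1 + depth(v) = 1 + 0 = 1
depth(f1(u)) = 1 + depth(u) = 1 + 0 = 1
depth(f2(f1(v), f1(u))) = 1 + max(1, 1) = 2
depth(f2(w, f2(f1(v), f1(u)))) = 1 + max(0, 2) = 3
depth(f1(f2(w, f2(f1(v), f1(u))))) = 1 + depth(f2(w, f2(f1(v), f1(u)))) = 1 + 3 = 4
depth(f1(w)) = 1 + depth(w) = 1 + 0 = 1
depth(f1(f1(w))) = 1 + depth(f1(w)) = 1 + 1 = 2
depth(f2(f1(f1(w)), f1(u))) = 1 + max(2, 1) = 3
depth(f1(f2(f1(f1(w)), f1(u)))) = 1 + depth(f2(f1(f1(w)), f1(u))) = 1 + 3 = 4
depth(f1(f1(f2(f1(f1(w)), f1(u))))) = 1 + depth(f1(f2(f1(f1(w)), f1(u)))) = 1 + 4 = 5
depth(f2(f1(f2(w, f2(f1(v), f1(u)))), f1(f1(f2(f1(f1(w)), f1(u)))))) = 1 + max(4, 5) = 6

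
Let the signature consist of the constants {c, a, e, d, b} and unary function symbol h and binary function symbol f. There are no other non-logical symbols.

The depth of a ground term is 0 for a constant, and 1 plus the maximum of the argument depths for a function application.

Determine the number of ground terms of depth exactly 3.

Let N_k = |{terms of depth ≤ k}|. Then N_0 = 5 and N_k = 5 + N_{k-1} + N_{k-1}^2 for k ≥ 1 (one summand per function symbol, arity giving the exponent).
N_0 = 5
N_1 = 5 + 5 + 5^2 = 35
N_2 = 5 + 35 + 35^2 = 1265
N_3 = 5 + 1265 + 1265^2 = 1601495
Terms of depth exactly 3: N_3 − N_2 = 1601495 − 1265 = 1600230.

1600230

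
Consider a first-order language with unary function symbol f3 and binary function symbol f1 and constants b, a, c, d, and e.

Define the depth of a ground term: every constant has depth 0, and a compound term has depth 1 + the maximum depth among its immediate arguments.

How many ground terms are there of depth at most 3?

1601495

Write N_k for the number of ground terms of depth ≤ k. A term of depth ≤ k is either a constant or a function symbol applied to arguments of depth ≤ k−1, so N_k = 5 + N_{k-1} + N_{k-1}^2.
N_0 = 5
N_1 = 5 + 5 + 5^2 = 35
N_2 = 5 + 35 + 35^2 = 1265
N_3 = 5 + 1265 + 1265^2 = 1601495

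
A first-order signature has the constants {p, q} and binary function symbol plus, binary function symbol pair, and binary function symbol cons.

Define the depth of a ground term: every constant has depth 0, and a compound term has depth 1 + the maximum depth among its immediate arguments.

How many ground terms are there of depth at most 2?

If N_k denotes the number of depth-≤k ground terms, the 2 constants give N_0 = 2, and each function symbol of arity r contributes N_{k-1}^r new terms at level k: N_k = 2 + N_{k-1}^2 + N_{k-1}^2 + N_{k-1}^2.
N_0 = 2
N_1 = 2 + 2^2 + 2^2 + 2^2 = 14
N_2 = 2 + 14^2 + 14^2 + 14^2 = 590

590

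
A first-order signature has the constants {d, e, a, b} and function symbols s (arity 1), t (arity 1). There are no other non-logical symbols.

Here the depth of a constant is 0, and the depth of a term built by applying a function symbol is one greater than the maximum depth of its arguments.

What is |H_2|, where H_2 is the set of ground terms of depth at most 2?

Let N_k = |{terms of depth ≤ k}|. Then N_0 = 4 and N_k = 4 + N_{k-1} + N_{k-1} for k ≥ 1 (one summand per function symbol, arity giving the exponent).
N_0 = 4
N_1 = 4 + 4 + 4 = 12
N_2 = 4 + 12 + 12 = 28

28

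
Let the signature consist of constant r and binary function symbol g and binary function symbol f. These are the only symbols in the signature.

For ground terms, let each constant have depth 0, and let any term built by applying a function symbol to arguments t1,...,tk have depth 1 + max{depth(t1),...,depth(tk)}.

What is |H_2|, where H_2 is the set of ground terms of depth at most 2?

19

Write N_k for the number of ground terms of depth ≤ k. A term of depth ≤ k is either a constant or a function symbol applied to arguments of depth ≤ k−1, so N_k = 1 + N_{k-1}^2 + N_{k-1}^2.
N_0 = 1
N_1 = 1 + 1^2 + 1^2 = 3
N_2 = 1 + 3^2 + 3^2 = 19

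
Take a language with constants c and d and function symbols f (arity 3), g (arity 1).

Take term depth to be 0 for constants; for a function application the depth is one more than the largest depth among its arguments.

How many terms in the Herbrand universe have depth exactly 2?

1730

Write N_k for the number of ground terms of depth ≤ k. A term of depth ≤ k is either a constant or a function symbol applied to arguments of depth ≤ k−1, so N_k = 2 + N_{k-1}^3 + N_{k-1}.
N_0 = 2
N_1 = 2 + 2^3 + 2 = 12
N_2 = 2 + 12^3 + 12 = 1742
Terms of depth exactly 2: N_2 − N_1 = 1742 − 12 = 1730.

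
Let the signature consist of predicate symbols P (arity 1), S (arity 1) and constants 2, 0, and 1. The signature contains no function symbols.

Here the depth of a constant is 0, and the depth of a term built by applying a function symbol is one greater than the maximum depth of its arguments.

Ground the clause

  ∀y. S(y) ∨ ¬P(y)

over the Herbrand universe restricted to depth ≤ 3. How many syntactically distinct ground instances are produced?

Ground terms of depth ≤ 3:
  With no function symbols every ground term is a constant, so there are exactly 3 ground terms at every depth bound.
  N_0 = 3
  N_1 = 3
  N_2 = 3
  N_3 = 3
  Explicitly: 2, 0, 1.
So there are 3 ground terms available for substitution.
The body mentions the single quantified variable y; since ground terms form a free algebra, no two substitutions collapse to the same formula.
Number of ground instances = 3.

3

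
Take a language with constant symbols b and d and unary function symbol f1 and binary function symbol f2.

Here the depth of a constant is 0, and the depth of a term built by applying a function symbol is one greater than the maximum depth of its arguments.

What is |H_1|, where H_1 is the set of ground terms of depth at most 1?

Let N_k count ground terms of depth at most k. Each non-constant term of depth ≤ k is some function symbol applied to depth-≤(k−1) arguments, giving N_k = 2 + N_{k-1} + N_{k-1}^2.
N_0 = 2
N_1 = 2 + 2 + 2^2 = 8
Explicitly: b, d, f1(b), f1(d), f2(b, b), f2(b, d), f2(d, b), f2(d, d).

8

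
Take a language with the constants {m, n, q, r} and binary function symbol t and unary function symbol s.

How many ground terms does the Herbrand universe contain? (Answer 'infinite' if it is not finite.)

The signature has at least one function symbol (t, arity 2) and at least one constant (m).
Iterating t gives infinitely many distinct ground terms: m, t(m, m), t(t(m, m), t(m, m)), ...
So the Herbrand universe is infinite.

infinite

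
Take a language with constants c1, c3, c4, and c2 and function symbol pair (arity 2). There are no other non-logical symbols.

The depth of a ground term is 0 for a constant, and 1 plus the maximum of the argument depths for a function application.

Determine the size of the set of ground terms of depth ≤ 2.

Let N_k = |{terms of depth ≤ k}|. Then N_0 = 4 and N_k = 4 + N_{k-1}^2 for k ≥ 1 (one summand per function symbol, arity giving the exponent).
N_0 = 4
N_1 = 4 + 4^2 = 20
N_2 = 4 + 20^2 = 404

404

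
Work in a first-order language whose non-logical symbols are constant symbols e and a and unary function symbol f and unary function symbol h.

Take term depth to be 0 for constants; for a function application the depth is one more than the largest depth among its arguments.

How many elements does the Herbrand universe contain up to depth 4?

62

Let N_k count ground terms of depth at most k. Each non-constant term of depth ≤ k is some function symbol applied to depth-≤(k−1) arguments, giving N_k = 2 + N_{k-1} + N_{k-1}.
N_0 = 2
N_1 = 2 + 2 + 2 = 6
N_2 = 2 + 6 + 6 = 14
N_3 = 2 + 14 + 14 = 30
N_4 = 2 + 30 + 30 = 62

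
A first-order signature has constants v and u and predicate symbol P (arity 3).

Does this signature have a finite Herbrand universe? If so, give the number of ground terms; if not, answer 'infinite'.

There are no function symbols, so every ground term is one of the 2 constants.
The Herbrand universe is {v, u}, which is finite with 2 elements.

2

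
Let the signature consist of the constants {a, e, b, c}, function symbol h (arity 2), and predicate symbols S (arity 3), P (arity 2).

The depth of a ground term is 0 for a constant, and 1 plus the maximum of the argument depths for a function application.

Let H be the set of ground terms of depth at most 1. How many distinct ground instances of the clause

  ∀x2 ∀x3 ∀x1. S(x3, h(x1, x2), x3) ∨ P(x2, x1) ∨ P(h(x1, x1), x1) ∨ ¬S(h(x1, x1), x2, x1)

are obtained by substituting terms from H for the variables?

Ground terms of depth ≤ 1:
  Write N_k for the number of ground terms of depth ≤ k. A term of depth ≤ k is either a constant or a function symbol applied to arguments of depth ≤ k−1, so N_k = 4 + N_{k-1}^2.
  N_0 = 4
  N_1 = 4 + 4^2 = 20
So there are 20 ground terms available for substitution.
Each of x2, x3, x1 ranges independently over the available ground terms, and distinct assignments produce distinct instances.
Number of ground instances = 20^3 = 8000.

8000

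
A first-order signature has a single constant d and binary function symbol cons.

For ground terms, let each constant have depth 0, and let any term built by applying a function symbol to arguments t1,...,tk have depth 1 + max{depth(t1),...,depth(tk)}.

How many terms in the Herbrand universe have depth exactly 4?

651

Let N_k = |{terms of depth ≤ k}|. Then N_0 = 1 and N_k = 1 + N_{k-1}^2 for k ≥ 1 (one summand per function symbol, arity giving the exponent).
N_0 = 1
N_1 = 1 + 1^2 = 2
N_2 = 1 + 2^2 = 5
N_3 = 1 + 5^2 = 26
N_4 = 1 + 26^2 = 677
Terms of depth exactly 4: N_4 − N_3 = 677 − 26 = 651.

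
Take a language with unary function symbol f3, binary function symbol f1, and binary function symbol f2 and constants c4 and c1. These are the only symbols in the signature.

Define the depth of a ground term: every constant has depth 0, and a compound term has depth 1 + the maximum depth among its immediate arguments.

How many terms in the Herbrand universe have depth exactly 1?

Count level by level. With function symbols f3/1, f1/2, f2/2, the terms of depth ≤ k are the 2 constants together with each function applied to depth-≤(k−1) tuples, so N_k = 2 + N_{k-1} + N_{k-1}^2 + N_{k-1}^2.
N_0 = 2
N_1 = 2 + 2 + 2^2 + 2^2 = 12
Terms of depth exactly 1: N_1 − N_0 = 12 − 2 = 10.

10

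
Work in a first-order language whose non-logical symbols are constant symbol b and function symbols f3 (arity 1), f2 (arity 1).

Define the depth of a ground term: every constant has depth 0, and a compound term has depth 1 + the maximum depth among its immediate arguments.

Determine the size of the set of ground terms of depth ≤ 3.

Write N_k for the number of ground terms of depth ≤ k. A term of depth ≤ k is either a constant or a function symbol applied to arguments of depth ≤ k−1, so N_k = 1 + N_{k-1} + N_{k-1}.
N_0 = 1
N_1 = 1 + 1 + 1 = 3
N_2 = 1 + 3 + 3 = 7
N_3 = 1 + 7 + 7 = 15

15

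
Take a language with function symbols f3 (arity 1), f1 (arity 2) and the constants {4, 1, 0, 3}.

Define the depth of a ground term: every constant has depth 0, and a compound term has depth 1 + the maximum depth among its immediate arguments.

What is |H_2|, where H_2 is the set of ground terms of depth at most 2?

If N_k denotes the number of depth-≤k ground terms, the 4 constants give N_0 = 4, and each function symbol of arity r contributes N_{k-1}^r new terms at level k: N_k = 4 + N_{k-1} + N_{k-1}^2.
N_0 = 4
N_1 = 4 + 4 + 4^2 = 24
N_2 = 4 + 24 + 24^2 = 604

604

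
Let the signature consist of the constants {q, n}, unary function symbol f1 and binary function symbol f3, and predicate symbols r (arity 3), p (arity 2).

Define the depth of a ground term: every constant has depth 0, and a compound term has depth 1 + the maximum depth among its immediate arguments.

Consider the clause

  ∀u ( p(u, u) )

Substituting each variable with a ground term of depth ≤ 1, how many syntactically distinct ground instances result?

8

Ground terms of depth ≤ 1:
  If N_k denotes the number of depth-≤k ground terms, the 2 constants give N_0 = 2, and each function symbol of arity r contributes N_{k-1}^r new terms at level k: N_k = 2 + N_{k-1} + N_{k-1}^2.
  N_0 = 2
  N_1 = 2 + 2 + 2^2 = 8
So there are 8 ground terms available for substitution.
The variable u ranges independently over the available ground terms, and distinct assignments produce distinct instances.
Number of ground instances = 8.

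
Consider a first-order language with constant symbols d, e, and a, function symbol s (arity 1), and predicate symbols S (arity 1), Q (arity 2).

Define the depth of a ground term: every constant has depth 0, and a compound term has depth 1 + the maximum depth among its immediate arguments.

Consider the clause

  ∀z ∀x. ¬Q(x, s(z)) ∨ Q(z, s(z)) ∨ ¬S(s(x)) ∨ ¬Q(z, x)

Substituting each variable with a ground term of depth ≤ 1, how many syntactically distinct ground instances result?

Ground terms of depth ≤ 1:
  Let N_k count ground terms of depth at most k. Each non-constant term of depth ≤ k is some function symbol applied to depth-≤(k−1) arguments, giving N_k = 3 + N_{k-1}.
  N_0 = 3
  N_1 = 3 + 3 = 6
So there are 6 ground terms available for substitution.
There are 2 variables to instantiate (z, x), each occurring in at least one literal, so different choices give different ground instances.
Number of ground instances = 6^2 = 36.

36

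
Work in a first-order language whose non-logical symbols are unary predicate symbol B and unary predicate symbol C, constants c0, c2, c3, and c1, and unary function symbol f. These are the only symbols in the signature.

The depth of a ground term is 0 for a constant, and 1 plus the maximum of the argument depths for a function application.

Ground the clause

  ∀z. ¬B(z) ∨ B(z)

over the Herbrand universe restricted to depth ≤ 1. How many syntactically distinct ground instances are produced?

8

Ground terms of depth ≤ 1:
  Let N_k count ground terms of depth at most k. Each non-constant term of depth ≤ k is some function symbol applied to depth-≤(k−1) arguments, giving N_k = 4 + N_{k-1}.
  N_0 = 4
  N_1 = 4 + 4 = 8
  Explicitly: c0, c2, c3, c1, f(c0), f(c2), f(c3), f(c1).
So there are 8 ground terms available for substitution.
The clause has 1 distinct variable (z), which appears in the body. In the free term algebra distinct substitutions yield syntactically distinct ground instances.
Number of ground instances = 8.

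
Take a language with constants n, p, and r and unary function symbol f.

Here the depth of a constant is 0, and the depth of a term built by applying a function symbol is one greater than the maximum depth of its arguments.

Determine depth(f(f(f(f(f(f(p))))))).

depth(f(p)) = 1 + depth(p) = 1 + 0 = 1
depth(f(f(p))) = 1 + depth(f(p)) = 1 + 1 = 2
depth(f(f(f(p)))) = 1 + depth(f(f(p))) = 1 + 2 = 3
depth(f(f(f(f(p))))) = 1 + depth(f(f(f(p)))) = 1 + 3 = 4
depth(f(f(f(f(f(p)))))) = 1 + depth(f(f(f(f(p))))) = 1 + 4 = 5
depth(f(f(f(f(f(f(p))))))) = 1 + depth(f(f(f(f(f(p)))))) = 1 + 5 = 6

6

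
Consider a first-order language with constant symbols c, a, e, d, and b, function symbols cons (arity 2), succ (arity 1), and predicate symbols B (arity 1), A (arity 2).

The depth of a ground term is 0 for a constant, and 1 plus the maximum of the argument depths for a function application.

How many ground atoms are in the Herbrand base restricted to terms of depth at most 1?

First count ground terms of depth ≤ 1.
If N_k denotes the number of depth-≤k ground terms, the 5 constants give N_0 = 5, and each function symbol of arity r contributes N_{k-1}^r new terms at level k: N_k = 5 + N_{k-1}^2 + N_{k-1}.
N_0 = 5
N_1 = 5 + 5^2 + 5 = 35
So |H| = 35.
For each predicate symbol, the number of ground atoms is |H| raised to its arity; summing:
  B: 35;  A: 35^2 = 1225
Total ground atoms: 35 + 1225 = 1260.

1260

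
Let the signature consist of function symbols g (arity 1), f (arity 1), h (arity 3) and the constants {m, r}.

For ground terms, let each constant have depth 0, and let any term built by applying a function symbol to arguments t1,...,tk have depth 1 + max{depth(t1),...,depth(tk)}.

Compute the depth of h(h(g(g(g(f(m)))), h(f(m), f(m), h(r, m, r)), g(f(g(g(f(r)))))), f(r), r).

7

depth(f(m)) = 1 + depth(m) = 1 + 0 = 1
depth(g(f(m))) = 1 + depth(f(m)) = 1 + 1 = 2
depth(g(g(f(m)))) = 1 + depth(g(f(m))) = 1 + 2 = 3
depth(g(g(g(f(m))))) = 1 + depth(g(g(f(m)))) = 1 + 3 = 4
depth(h(r, m, r)) = 1 + max(0, 0, 0) = 1
depth(h(f(m), f(m), h(r, m, r))) = 1 + max(1, 1, 1) = 2
depth(f(r)) = 1 + depth(r) = 1 + 0 = 1
depth(g(f(r))) = 1 + depth(f(r)) = 1 + 1 = 2
depth(g(g(f(r)))) = 1 + depth(g(f(r))) = 1 + 2 = 3
depth(f(g(g(f(r))))) = 1 + depth(g(g(f(r)))) = 1 + 3 = 4
depth(g(f(g(g(f(r)))))) = 1 + depth(f(g(g(f(r))))) = 1 + 4 = 5
depth(h(g(g(g(f(m)))), h(f(m), f(m), h(r, m, r)), g(f(g(g(f(r))))))) = 1 + max(4, 2, 5) = 6
depth(h(h(g(g(g(f(m)))), h(f(m), f(m), h(r, m, r)), g(f(g(g(f(r)))))), f(r), r)) = 1 + max(6, 1, 0) = 7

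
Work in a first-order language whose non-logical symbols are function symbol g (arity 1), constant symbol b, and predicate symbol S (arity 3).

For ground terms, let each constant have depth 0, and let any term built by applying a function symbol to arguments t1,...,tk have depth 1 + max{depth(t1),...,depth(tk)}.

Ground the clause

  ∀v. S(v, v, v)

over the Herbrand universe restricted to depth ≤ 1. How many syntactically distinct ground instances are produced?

2

Ground terms of depth ≤ 1:
  Let N_k = |{terms of depth ≤ k}|. Then N_0 = 1 and N_k = 1 + N_{k-1} for k ≥ 1 (one summand per function symbol, arity giving the exponent).
  N_0 = 1
  N_1 = 1 + 1 = 2
  Explicitly: b, g(b).
So there are 2 ground terms available for substitution.
The variable v ranges independently over the available ground terms, and distinct assignments produce distinct instances.
Number of ground instances = 2.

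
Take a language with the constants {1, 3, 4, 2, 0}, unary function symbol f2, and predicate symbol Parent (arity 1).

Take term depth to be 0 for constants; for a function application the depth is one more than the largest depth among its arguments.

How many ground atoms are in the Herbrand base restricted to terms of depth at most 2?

First count ground terms of depth ≤ 2.
Let N_k count ground terms of depth at most k. Each non-constant term of depth ≤ k is some function symbol applied to depth-≤(k−1) arguments, giving N_k = 5 + N_{k-1}.
N_0 = 5
N_1 = 5 + 5 = 10
N_2 = 5 + 10 = 15
So |H| = 15.
A ground atom is a predicate applied to a tuple of terms from H, so the count is the sum over predicates of |H|^arity:
  Parent: 15
Total ground atoms: 15.

15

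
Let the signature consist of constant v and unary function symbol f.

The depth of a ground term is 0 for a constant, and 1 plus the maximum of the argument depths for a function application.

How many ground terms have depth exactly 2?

1

Write N_k for the number of ground terms of depth ≤ k. A term of depth ≤ k is either a constant or a function symbol applied to arguments of depth ≤ k−1, so N_k = 1 + N_{k-1}.
N_0 = 1
N_1 = 1 + 1 = 2
N_2 = 1 + 2 = 3
Terms of depth exactly 2: N_2 − N_1 = 3 − 2 = 1.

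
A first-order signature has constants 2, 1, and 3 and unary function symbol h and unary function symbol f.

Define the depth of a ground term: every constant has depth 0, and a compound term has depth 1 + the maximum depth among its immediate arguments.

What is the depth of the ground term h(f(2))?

2

depth(f(2)) = 1 + depth(2) = 1 + 0 = 1
depth(h(f(2))) = 1 + depth(f(2)) = 1 + 1 = 2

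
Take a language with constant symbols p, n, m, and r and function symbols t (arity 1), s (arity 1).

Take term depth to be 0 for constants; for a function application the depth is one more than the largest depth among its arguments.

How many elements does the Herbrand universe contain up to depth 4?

Count level by level. With function symbols t/1, s/1, the terms of depth ≤ k are the 4 constants together with each function applied to depth-≤(k−1) tuples, so N_k = 4 + N_{k-1} + N_{k-1}.
N_0 = 4
N_1 = 4 + 4 + 4 = 12
N_2 = 4 + 12 + 12 = 28
N_3 = 4 + 28 + 28 = 60
N_4 = 4 + 60 + 60 = 124

124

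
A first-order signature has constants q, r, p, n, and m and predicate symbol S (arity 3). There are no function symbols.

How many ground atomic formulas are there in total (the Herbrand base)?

125

With no function symbols, the Herbrand universe is just the 5 constants.
Ground atoms per predicate: S: 5^3 = 125.
Herbrand base size = 125 = 125.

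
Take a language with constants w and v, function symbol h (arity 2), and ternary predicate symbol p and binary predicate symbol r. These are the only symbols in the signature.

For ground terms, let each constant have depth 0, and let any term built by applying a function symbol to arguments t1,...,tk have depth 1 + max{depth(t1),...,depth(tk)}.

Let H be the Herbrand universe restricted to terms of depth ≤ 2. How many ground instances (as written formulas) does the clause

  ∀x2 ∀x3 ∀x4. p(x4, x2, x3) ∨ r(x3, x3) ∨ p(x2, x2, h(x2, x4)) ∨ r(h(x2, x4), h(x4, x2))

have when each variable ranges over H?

54872

Ground terms of depth ≤ 2:
  Count level by level. With function symbols h/2, the terms of depth ≤ k are the 2 constants together with each function applied to depth-≤(k−1) tuples, so N_k = 2 + N_{k-1}^2.
  N_0 = 2
  N_1 = 2 + 2^2 = 6
  N_2 = 2 + 6^2 = 38
So there are 38 ground terms available for substitution.
There are 3 variables to instantiate (x2, x3, x4), each occurring in at least one literal, so different choices give different ground instances.
Number of ground instances = 38^3 = 54872.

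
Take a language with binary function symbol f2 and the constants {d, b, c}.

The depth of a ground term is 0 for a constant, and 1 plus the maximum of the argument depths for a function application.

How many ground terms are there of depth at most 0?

3

Count level by level. With function symbols f2/2, the terms of depth ≤ k are the 3 constants together with each function applied to depth-≤(k−1) tuples, so N_k = 3 + N_{k-1}^2.
N_0 = 3
Explicitly: d, b, c.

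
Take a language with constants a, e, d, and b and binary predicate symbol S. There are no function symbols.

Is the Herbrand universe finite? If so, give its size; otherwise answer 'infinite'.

4

There are no function symbols, so every ground term is one of the 4 constants.
The Herbrand universe is {a, e, d, b}, which is finite with 4 elements.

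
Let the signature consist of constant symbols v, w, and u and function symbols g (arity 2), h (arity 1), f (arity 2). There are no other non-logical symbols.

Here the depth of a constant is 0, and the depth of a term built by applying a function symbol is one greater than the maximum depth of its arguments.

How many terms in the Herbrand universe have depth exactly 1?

Let N_k = |{terms of depth ≤ k}|. Then N_0 = 3 and N_k = 3 + N_{k-1}^2 + N_{k-1} + N_{k-1}^2 for k ≥ 1 (one summand per function symbol, arity giving the exponent).
N_0 = 3
N_1 = 3 + 3^2 + 3 + 3^2 = 24
Terms of depth exactly 1: N_1 − N_0 = 24 − 3 = 21.

21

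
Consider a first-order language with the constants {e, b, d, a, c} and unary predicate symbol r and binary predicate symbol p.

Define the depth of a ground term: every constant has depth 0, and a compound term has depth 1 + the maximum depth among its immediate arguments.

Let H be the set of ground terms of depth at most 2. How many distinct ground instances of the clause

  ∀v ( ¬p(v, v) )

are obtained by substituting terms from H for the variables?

Ground terms of depth ≤ 2:
  With no function symbols every ground term is a constant, so there are exactly 5 ground terms at every depth bound.
  N_0 = 5
  N_1 = 5
  N_2 = 5
  Explicitly: e, b, d, a, c.
So there are 5 ground terms available for substitution.
There is 1 variable to instantiate (v),  occurring in at least one literal, so different choices give different ground instances.
Number of ground instances = 5.

5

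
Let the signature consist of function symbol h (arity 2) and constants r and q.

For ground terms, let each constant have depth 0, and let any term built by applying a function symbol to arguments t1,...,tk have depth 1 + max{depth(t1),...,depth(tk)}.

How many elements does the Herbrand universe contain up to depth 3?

Let N_k = |{terms of depth ≤ k}|. Then N_0 = 2 and N_k = 2 + N_{k-1}^2 for k ≥ 1 (one summand per function symbol, arity giving the exponent).
N_0 = 2
N_1 = 2 + 2^2 = 6
N_2 = 2 + 6^2 = 38
N_3 = 2 + 38^2 = 1446

1446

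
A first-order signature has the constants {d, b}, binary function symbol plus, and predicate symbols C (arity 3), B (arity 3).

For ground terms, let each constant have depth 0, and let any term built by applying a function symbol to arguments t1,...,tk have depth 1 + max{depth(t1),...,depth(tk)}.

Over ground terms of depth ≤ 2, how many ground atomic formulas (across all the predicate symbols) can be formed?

First count ground terms of depth ≤ 2.
Let N_k = |{terms of depth ≤ k}|. Then N_0 = 2 and N_k = 2 + N_{k-1}^2 for k ≥ 1 (one summand per function symbol, arity giving the exponent).
N_0 = 2
N_1 = 2 + 2^2 = 6
N_2 = 2 + 6^2 = 38
So |H| = 38.
Ground atoms are formed by filling each argument slot of a predicate with a term from H, so an r-ary predicate gives |H|^r atoms:
  C: 38^3 = 54872;  B: 38^3 = 54872
Total ground atoms: 54872 + 54872 = 109744.

109744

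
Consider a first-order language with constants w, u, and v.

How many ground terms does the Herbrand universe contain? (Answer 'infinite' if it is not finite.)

3

There are no function symbols, so every ground term is one of the 3 constants.
The Herbrand universe is {w, u, v}, which is finite with 3 elements.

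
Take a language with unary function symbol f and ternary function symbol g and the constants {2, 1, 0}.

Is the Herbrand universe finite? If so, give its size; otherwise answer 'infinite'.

infinite

The signature has at least one function symbol (f, arity 1) and at least one constant (2).
Iterating f gives infinitely many distinct ground terms: 2, f(2), f(f(2)), ...
So the Herbrand universe is infinite.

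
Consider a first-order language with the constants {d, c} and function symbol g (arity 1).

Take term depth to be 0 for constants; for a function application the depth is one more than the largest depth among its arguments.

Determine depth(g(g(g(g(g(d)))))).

5

depth(g(d)) = 1 + depth(d) = 1 + 0 = 1
depth(g(g(d))) = 1 + depth(g(d)) = 1 + 1 = 2
depth(g(g(g(d)))) = 1 + depth(g(g(d))) = 1 + 2 = 3
depth(g(g(g(g(d))))) = 1 + depth(g(g(g(d)))) = 1 + 3 = 4
depth(g(g(g(g(g(d)))))) = 1 + depth(g(g(g(g(d))))) = 1 + 4 = 5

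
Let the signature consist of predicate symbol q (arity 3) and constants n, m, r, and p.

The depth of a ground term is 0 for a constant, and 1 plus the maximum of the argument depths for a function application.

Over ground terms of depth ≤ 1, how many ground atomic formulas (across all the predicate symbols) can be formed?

64

First count ground terms of depth ≤ 1.
With no function symbols every ground term is a constant, so there are exactly 4 ground terms at every depth bound.
N_0 = 4
N_1 = 4
Explicitly: n, m, r, p.
So |H| = 4.
Ground atoms are formed by filling each argument slot of a predicate with a term from H, so an r-ary predicate gives |H|^r atoms:
  q: 4^3 = 64
Total ground atoms: 64.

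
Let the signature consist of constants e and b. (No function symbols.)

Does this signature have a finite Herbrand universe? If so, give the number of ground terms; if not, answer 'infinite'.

2

There are no function symbols, so every ground term is one of the 2 constants.
The Herbrand universe is {e, b}, which is finite with 2 elements.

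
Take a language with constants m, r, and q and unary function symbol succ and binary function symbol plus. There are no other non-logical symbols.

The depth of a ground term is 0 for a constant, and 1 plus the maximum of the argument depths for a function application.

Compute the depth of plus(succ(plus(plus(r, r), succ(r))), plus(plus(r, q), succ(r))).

depth(plus(r, r)) = 1 + max(0, 0) = 1
depth(succ(r)) = 1 + depth(r) = 1 + 0 = 1
depth(plus(plus(r, r), succ(r))) = 1 + max(1, 1) = 2
depth(succ(plus(plus(r, r), succ(r)))) = 1 + depth(plus(plus(r, r), succ(r))) = 1 + 2 = 3
depth(plus(r, q)) = 1 + max(0, 0) = 1
depth(plus(plus(r, q), succ(r))) = 1 + max(1, 1) = 2
depth(plus(succ(plus(plus(r, r), succ(r))), plus(plus(r, q), succ(r)))) = 1 + max(3, 2) = 4

4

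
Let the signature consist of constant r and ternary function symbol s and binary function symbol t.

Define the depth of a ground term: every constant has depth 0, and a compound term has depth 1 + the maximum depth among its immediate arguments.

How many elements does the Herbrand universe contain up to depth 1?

3

Count level by level. With function symbols s/3, t/2, the terms of depth ≤ k are the 1 constant together with each function applied to depth-≤(k−1) tuples, so N_k = 1 + N_{k-1}^3 + N_{k-1}^2.
N_0 = 1
N_1 = 1 + 1^3 + 1^2 = 3
Explicitly: r, s(r, r, r), t(r, r).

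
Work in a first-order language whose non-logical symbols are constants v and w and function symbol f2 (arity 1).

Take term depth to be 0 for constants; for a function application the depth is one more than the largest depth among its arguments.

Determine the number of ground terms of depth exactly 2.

2

Let N_k = |{terms of depth ≤ k}|. Then N_0 = 2 and N_k = 2 + N_{k-1} for k ≥ 1 (one summand per function symbol, arity giving the exponent).
N_0 = 2
N_1 = 2 + 2 = 4
N_2 = 2 + 4 = 6
Terms of depth exactly 2: N_2 − N_1 = 6 − 4 = 2.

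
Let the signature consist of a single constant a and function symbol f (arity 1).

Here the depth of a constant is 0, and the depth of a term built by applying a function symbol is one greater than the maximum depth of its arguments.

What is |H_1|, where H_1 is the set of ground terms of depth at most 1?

Let N_k count ground terms of depth at most k. Each non-constant term of depth ≤ k is some function symbol applied to depth-≤(k−1) arguments, giving N_k = 1 + N_{k-1}.
N_0 = 1
N_1 = 1 + 1 = 2
Explicitly: a, f(a).

2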